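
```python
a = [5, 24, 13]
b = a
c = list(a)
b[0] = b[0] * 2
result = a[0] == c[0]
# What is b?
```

After line 1: a = [5, 24, 13]
After line 2 (b = a, alias): a = [5, 24, 13], b = [5, 24, 13]
After line 3 (c = list(a) is a copy, new object): c = [5, 24, 13]
After line 4 (b[0] = 5 * 2 = 10; mutates shared a/b): a = b = [10, 24, 13], c = [5, 24, 13]
After line 5 (a[0] = 10, c[0] = 5; result = False)

[10, 24, 13]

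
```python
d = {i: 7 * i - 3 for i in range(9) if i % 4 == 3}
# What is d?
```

{3: 18, 7: 46}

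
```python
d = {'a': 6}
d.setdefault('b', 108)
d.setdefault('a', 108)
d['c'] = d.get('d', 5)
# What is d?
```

After line 1: d = {'a': 6}
After line 2 (setdefault adds 'b'=108): d = {'a': 6, 'b': 108}
After line 3 (setdefault 'a' no-op, already exists): d = {'a': 6, 'b': 108}
After line 4 (get('d', 5) returns default since 'd' not in d): d = {'a': 6, 'b': 108, 'c': 5}

{'a': 6, 'b': 108, 'c': 5}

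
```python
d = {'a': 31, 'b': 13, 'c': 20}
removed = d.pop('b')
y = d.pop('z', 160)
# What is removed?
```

After line 1: d = {'a': 31, 'b': 13, 'c': 20}
After line 2 (pop 'b' returns 13): d = {'a': 31, 'c': 20}, removed = 13
After line 3 (pop 'z' missing, returns default 160): d = {'a': 31, 'c': 20}, y = 160

13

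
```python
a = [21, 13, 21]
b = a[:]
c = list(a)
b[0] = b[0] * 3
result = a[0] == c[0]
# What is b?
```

After line 1: a = [21, 13, 21]
After line 2 (b = a[:], copy): a = [21, 13, 21], b = [21, 13, 21]
After line 3 (c = list(a) is a copy, new object): c = [21, 13, 21]
After line 4 (b[0] = 21 * 3 = 63; only b mutates (copy)): a = [21, 13, 21], b = [63, 13, 21], c = [21, 13, 21]
After line 5 (a[0] = 21, c[0] = 21; result = True)

[63, 13, 21]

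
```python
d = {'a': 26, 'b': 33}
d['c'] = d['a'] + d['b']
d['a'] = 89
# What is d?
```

After line 1: d = {'a': 26, 'b': 33}
After line 2 (d['c'] = 26 + 33): d = {'a': 26, 'b': 33, 'c': 59}
After line 3: d = {'a': 89, 'b': 33, 'c': 59}

{'a': 89, 'b': 33, 'c': 59}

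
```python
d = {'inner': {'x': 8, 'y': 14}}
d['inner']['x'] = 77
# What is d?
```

After line 1: d = {'inner': {'x': 8, 'y': 14}}
After line 2 (inner x overwritten): d = {'inner': {'x': 77, 'y': 14}}

{'inner': {'x': 77, 'y': 14}}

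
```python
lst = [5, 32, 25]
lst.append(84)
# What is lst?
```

[5, 32, 25, 84]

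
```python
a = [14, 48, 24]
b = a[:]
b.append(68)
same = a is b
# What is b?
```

After line 1: a = [14, 48, 24]
After line 2 (b = a[:] is a shallow copy, new object): a = [14, 48, 24], b = [14, 48, 24]
After line 3 (append only mutates b): a = [14, 48, 24], b = [14, 48, 24, 68]
After line 4 (same = a is b; different objects -> False): same = False

[14, 48, 24, 68]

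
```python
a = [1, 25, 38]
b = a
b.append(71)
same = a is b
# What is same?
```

After line 1: a = [1, 25, 38]
After line 2 (b = a is an alias, same object): a = [1, 25, 38], b = [1, 25, 38]
After line 3 (b.append mutates the shared list): a = [1, 25, 38, 71], b = [1, 25, 38, 71]
After line 4 (same = a is b; same object -> True): same = True

True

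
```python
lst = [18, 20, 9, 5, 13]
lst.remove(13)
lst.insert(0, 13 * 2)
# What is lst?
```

After line 1: lst = [18, 20, 9, 5, 13]
After line 2 (remove first 13): lst = [18, 20, 9, 5]
After line 3 (insert 26 at index 0): lst = [26, 18, 20, 9, 5]

[26, 18, 20, 9, 5]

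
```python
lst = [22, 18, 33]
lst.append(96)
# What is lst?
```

[22, 18, 33, 96]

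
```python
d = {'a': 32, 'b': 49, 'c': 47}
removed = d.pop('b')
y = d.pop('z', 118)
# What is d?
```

After line 1: d = {'a': 32, 'b': 49, 'c': 47}
After line 2 (pop 'b' returns 49): d = {'a': 32, 'c': 47}, removed = 49
After line 3 (pop 'z' missing, returns default 118): d = {'a': 32, 'c': 47}, y = 118

{'a': 32, 'c': 47}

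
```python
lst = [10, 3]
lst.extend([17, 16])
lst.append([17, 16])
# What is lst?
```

After line 1: lst = [10, 3]
After line 2 (extend unpacks [17, 16]): lst = [10, 3, 17, 16]
After line 3 (append adds [17, 16] as single element): lst = [10, 3, 17, 16, [17, 16]]

[10, 3, 17, 16, [17, 16]]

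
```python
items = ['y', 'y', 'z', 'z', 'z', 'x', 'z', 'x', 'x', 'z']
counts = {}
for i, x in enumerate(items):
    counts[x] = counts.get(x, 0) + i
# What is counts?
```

Initial: counts = {}, items = ['y', 'y', 'z', 'z', 'z', 'x', 'z', 'x', 'x', 'z']
i=0, x='y': counts = {'y': 0}
i=1, x='y': counts = {'y': 1}
i=2, x='z': counts = {'y': 1, 'z': 2}
i=3, x='z': counts = {'y': 1, 'z': 5}
i=4, x='z': counts = {'y': 1, 'z': 9}
i=5, x='x': counts = {'y': 1, 'z': 9, 'x': 5}
i=6, x='z': counts = {'y': 1, 'z': 15, 'x': 5}
i=7, x='x': counts = {'y': 1, 'z': 15, 'x': 12}
i=8, x='x': counts = {'y': 1, 'z': 15, 'x': 20}
i=9, x='z': counts = {'y': 1, 'z': 24, 'x': 20}

{'y': 1, 'z': 24, 'x': 20}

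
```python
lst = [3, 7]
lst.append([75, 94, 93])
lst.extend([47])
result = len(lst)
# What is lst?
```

After line 1: lst = [3, 7]
After line 2 (append adds [75, 94, 93] as single element): lst = [3, 7, [75, 94, 93]]
After line 3 (extend unpacks [47], adds 47): lst = [3, 7, [75, 94, 93], 47]
After line 4: result = len(lst) = 4

[3, 7, [75, 94, 93], 47]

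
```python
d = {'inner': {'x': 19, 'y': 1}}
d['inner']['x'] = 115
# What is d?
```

After line 1: d = {'inner': {'x': 19, 'y': 1}}
After line 2 (inner x overwritten): d = {'inner': {'x': 115, 'y': 1}}

{'inner': {'x': 115, 'y': 1}}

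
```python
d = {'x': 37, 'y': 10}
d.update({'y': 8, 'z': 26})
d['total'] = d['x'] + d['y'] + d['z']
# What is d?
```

After line 1: d = {'x': 37, 'y': 10}
After line 2 (y overwritten, z added): d = {'x': 37, 'y': 8, 'z': 26}
After line 3 (total = 37 + 8 + 26 = 71): d = {'x': 37, 'y': 8, 'z': 26, 'total': 71}

{'x': 37, 'y': 8, 'z': 26, 'total': 71}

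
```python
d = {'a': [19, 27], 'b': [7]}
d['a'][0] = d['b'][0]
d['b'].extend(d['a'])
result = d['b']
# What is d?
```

After line 1: d = {'a': [19, 27], 'b': [7]}
After line 2 (a[0] = b[0] = 7): d = {'a': [7, 27], 'b': [7]}
After line 3 (b.extend(a) appends [7, 27]): d = {'a': [7, 27], 'b': [7, 7, 27]}
After line 4: result = d['b'] = [7, 7, 27]

{'a': [7, 27], 'b': [7, 7, 27]}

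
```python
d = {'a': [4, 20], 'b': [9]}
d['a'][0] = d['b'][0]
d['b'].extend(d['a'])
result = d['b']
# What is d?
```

After line 1: d = {'a': [4, 20], 'b': [9]}
After line 2 (a[0] = b[0] = 9): d = {'a': [9, 20], 'b': [9]}
After line 3 (b.extend(a) appends [9, 20]): d = {'a': [9, 20], 'b': [9, 9, 20]}
After line 4: result = d['b'] = [9, 9, 20]

{'a': [9, 20], 'b': [9, 9, 20]}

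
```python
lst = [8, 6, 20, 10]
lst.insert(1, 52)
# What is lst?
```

[8, 52, 6, 20, 10]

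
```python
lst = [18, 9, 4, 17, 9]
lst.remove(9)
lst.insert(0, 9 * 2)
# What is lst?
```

After line 1: lst = [18, 9, 4, 17, 9]
After line 2 (remove first 9): lst = [18, 4, 17, 9]
After line 3 (insert 18 at index 0): lst = [18, 18, 4, 17, 9]

[18, 18, 4, 17, 9]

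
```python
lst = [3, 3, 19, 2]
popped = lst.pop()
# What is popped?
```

2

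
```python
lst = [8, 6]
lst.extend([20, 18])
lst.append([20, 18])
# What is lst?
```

After line 1: lst = [8, 6]
After line 2 (extend unpacks [20, 18]): lst = [8, 6, 20, 18]
After line 3 (append adds [20, 18] as single element): lst = [8, 6, 20, 18, [20, 18]]

[8, 6, 20, 18, [20, 18]]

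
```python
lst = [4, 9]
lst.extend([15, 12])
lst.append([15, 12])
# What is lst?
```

After line 1: lst = [4, 9]
After line 2 (extend unpacks [15, 12]): lst = [4, 9, 15, 12]
After line 3 (append adds [15, 12] as single element): lst = [4, 9, 15, 12, [15, 12]]

[4, 9, 15, 12, [15, 12]]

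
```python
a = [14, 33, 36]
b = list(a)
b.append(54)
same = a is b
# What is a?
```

After line 1: a = [14, 33, 36]
After line 2 (b = list(a) is a shallow copy, new object): a = [14, 33, 36], b = [14, 33, 36]
After line 3 (append only mutates b): a = [14, 33, 36], b = [14, 33, 36, 54]
After line 4 (same = a is b; different objects -> False): same = False

[14, 33, 36]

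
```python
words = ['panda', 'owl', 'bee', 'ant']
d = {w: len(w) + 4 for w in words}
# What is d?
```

{'panda': 9, 'owl': 7, 'bee': 7, 'ant': 7}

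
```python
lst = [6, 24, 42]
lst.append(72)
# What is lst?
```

[6, 24, 42, 72]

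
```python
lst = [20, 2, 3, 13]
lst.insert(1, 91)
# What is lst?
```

[20, 91, 2, 3, 13]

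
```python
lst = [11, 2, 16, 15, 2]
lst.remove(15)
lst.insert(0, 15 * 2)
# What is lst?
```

After line 1: lst = [11, 2, 16, 15, 2]
After line 2 (remove first 15): lst = [11, 2, 16, 2]
After line 3 (insert 30 at index 0): lst = [30, 11, 2, 16, 2]

[30, 11, 2, 16, 2]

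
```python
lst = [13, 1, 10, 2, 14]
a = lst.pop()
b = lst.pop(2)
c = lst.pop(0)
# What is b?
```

After line 1: lst = [13, 1, 10, 2, 14]
After line 2 (pop() -> a = 14): lst = [13, 1, 10, 2]
After line 3 (pop(2) -> b = 10): lst = [13, 1, 2]
After line 4 (pop(0) -> c = 13): lst = [1, 2]

10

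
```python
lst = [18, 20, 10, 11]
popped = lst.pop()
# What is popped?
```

11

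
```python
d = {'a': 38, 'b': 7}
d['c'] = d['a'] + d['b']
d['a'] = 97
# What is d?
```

After line 1: d = {'a': 38, 'b': 7}
After line 2 (d['c'] = 38 + 7): d = {'a': 38, 'b': 7, 'c': 45}
After line 3: d = {'a': 97, 'b': 7, 'c': 45}

{'a': 97, 'b': 7, 'c': 45}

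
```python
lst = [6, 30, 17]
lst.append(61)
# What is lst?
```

[6, 30, 17, 61]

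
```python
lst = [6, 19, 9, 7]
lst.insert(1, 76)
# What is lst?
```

[6, 76, 19, 9, 7]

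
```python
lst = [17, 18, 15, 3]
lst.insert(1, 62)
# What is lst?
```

[17, 62, 18, 15, 3]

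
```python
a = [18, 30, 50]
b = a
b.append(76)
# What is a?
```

After line 1: a = [18, 30, 50]
After line 2 (b = a is an alias, same object): a = [18, 30, 50], b = [18, 30, 50]
After line 3 (b.append mutates the shared list): a = [18, 30, 50, 76], b = [18, 30, 50, 76]

[18, 30, 50, 76]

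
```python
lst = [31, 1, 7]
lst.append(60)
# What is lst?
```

[31, 1, 7, 60]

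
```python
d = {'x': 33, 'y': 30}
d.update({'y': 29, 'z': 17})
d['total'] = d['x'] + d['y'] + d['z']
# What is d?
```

After line 1: d = {'x': 33, 'y': 30}
After line 2 (y overwritten, z added): d = {'x': 33, 'y': 29, 'z': 17}
After line 3 (total = 33 + 29 + 17 = 79): d = {'x': 33, 'y': 29, 'z': 17, 'total': 79}

{'x': 33, 'y': 29, 'z': 17, 'total': 79}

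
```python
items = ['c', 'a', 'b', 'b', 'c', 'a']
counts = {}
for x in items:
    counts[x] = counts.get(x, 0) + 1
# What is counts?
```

Initial: counts = {}, items = ['c', 'a', 'b', 'b', 'c', 'a']
See 'c': counts = {'c': 1}
See 'a': counts = {'c': 1, 'a': 1}
See 'b': counts = {'c': 1, 'a': 1, 'b': 1}
See 'b': counts = {'c': 1, 'a': 1, 'b': 2}
See 'c': counts = {'c': 2, 'a': 1, 'b': 2}
See 'a': counts = {'c': 2, 'a': 2, 'b': 2}

{'c': 2, 'a': 2, 'b': 2}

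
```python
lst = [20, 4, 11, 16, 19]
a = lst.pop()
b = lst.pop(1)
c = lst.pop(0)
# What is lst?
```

After line 1: lst = [20, 4, 11, 16, 19]
After line 2 (pop() -> a = 19): lst = [20, 4, 11, 16]
After line 3 (pop(1) -> b = 4): lst = [20, 11, 16]
After line 4 (pop(0) -> c = 20): lst = [11, 16]

[11, 16]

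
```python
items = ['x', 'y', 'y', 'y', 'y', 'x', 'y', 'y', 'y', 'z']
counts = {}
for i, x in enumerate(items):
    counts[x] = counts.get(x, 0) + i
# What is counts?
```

Initial: counts = {}, items = ['x', 'y', 'y', 'y', 'y', 'x', 'y', 'y', 'y', 'z']
i=0, x='x': counts = {'x': 0}
i=1, x='y': counts = {'x': 0, 'y': 1}
i=2, x='y': counts = {'x': 0, 'y': 3}
i=3, x='y': counts = {'x': 0, 'y': 6}
i=4, x='y': counts = {'x': 0, 'y': 10}
i=5, x='x': counts = {'x': 5, 'y': 10}
i=6, x='y': counts = {'x': 5, 'y': 16}
i=7, x='y': counts = {'x': 5, 'y': 23}
i=8, x='y': counts = {'x': 5, 'y': 31}
i=9, x='z': counts = {'x': 5, 'y': 31, 'z': 9}

{'x': 5, 'y': 31, 'z': 9}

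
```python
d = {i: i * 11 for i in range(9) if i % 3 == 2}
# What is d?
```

{2: 22, 5: 55, 8: 88}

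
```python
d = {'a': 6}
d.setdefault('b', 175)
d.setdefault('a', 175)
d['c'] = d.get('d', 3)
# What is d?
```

After line 1: d = {'a': 6}
After line 2 (setdefault adds 'b'=175): d = {'a': 6, 'b': 175}
After line 3 (setdefault 'a' no-op, already exists): d = {'a': 6, 'b': 175}
After line 4 (get('d', 3) returns default since 'd' not in d): d = {'a': 6, 'b': 175, 'c': 3}

{'a': 6, 'b': 175, 'c': 3}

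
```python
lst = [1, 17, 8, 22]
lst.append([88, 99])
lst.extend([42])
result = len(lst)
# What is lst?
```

After line 1: lst = [1, 17, 8, 22]
After line 2 (append adds [88, 99] as single element): lst = [1, 17, 8, 22, [88, 99]]
After line 3 (extend unpacks [42], adds 42): lst = [1, 17, 8, 22, [88, 99], 42]
After line 4: result = len(lst) = 6

[1, 17, 8, 22, [88, 99], 42]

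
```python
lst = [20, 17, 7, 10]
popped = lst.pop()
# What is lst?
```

[20, 17, 7]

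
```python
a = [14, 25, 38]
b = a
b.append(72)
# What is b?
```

After line 1: a = [14, 25, 38]
After line 2 (b = a is an alias, same object): a = [14, 25, 38], b = [14, 25, 38]
After line 3 (b.append mutates the shared list): a = [14, 25, 38, 72], b = [14, 25, 38, 72]

[14, 25, 38, 72]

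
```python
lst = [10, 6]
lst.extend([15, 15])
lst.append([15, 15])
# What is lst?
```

After line 1: lst = [10, 6]
After line 2 (extend unpacks [15, 15]): lst = [10, 6, 15, 15]
After line 3 (append adds [15, 15] as single element): lst = [10, 6, 15, 15, [15, 15]]

[10, 6, 15, 15, [15, 15]]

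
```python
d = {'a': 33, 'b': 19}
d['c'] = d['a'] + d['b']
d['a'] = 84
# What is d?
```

After line 1: d = {'a': 33, 'b': 19}
After line 2 (d['c'] = 33 + 19): d = {'a': 33, 'b': 19, 'c': 52}
After line 3: d = {'a': 84, 'b': 19, 'c': 52}

{'a': 84, 'b': 19, 'c': 52}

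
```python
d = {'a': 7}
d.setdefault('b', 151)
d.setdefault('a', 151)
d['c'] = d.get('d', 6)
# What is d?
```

After line 1: d = {'a': 7}
After line 2 (setdefault adds 'b'=151): d = {'a': 7, 'b': 151}
After line 3 (setdefault 'a' no-op, already exists): d = {'a': 7, 'b': 151}
After line 4 (get('d', 6) returns default since 'd' not in d): d = {'a': 7, 'b': 151, 'c': 6}

{'a': 7, 'b': 151, 'c': 6}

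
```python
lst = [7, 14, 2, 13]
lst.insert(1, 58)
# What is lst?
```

[7, 58, 14, 2, 13]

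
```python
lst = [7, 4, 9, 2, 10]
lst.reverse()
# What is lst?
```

[10, 2, 9, 4, 7]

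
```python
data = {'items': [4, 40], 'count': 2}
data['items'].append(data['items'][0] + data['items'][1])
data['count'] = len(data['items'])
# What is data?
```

After line 1: data = {'items': [4, 40], 'count': 2}
After line 2 (append 4 + 40 = 44): data = {'items': [4, 40, 44], 'count': 2}
After line 3 (count = len(items) = 3): data = {'items': [4, 40, 44], 'count': 3}

{'items': [4, 40, 44], 'count': 3}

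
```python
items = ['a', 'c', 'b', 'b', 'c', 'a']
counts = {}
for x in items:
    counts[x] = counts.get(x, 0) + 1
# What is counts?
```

Initial: counts = {}, items = ['a', 'c', 'b', 'b', 'c', 'a']
See 'a': counts = {'a': 1}
See 'c': counts = {'a': 1, 'c': 1}
See 'b': counts = {'a': 1, 'c': 1, 'b': 1}
See 'b': counts = {'a': 1, 'c': 1, 'b': 2}
See 'c': counts = {'a': 1, 'c': 2, 'b': 2}
See 'a': counts = {'a': 2, 'c': 2, 'b': 2}

{'a': 2, 'c': 2, 'b': 2}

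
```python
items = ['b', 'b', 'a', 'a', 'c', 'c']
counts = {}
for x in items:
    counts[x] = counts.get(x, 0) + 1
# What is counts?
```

Initial: counts = {}, items = ['b', 'b', 'a', 'a', 'c', 'c']
See 'b': counts = {'b': 1}
See 'b': counts = {'b': 2}
See 'a': counts = {'b': 2, 'a': 1}
See 'a': counts = {'b': 2, 'a': 2}
See 'c': counts = {'b': 2, 'a': 2, 'c': 1}
See 'c': counts = {'b': 2, 'a': 2, 'c': 2}

{'b': 2, 'a': 2, 'c': 2}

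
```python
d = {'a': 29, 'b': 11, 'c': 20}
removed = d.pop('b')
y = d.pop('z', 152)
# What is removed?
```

After line 1: d = {'a': 29, 'b': 11, 'c': 20}
After line 2 (pop 'b' returns 11): d = {'a': 29, 'c': 20}, removed = 11
After line 3 (pop 'z' missing, returns default 152): d = {'a': 29, 'c': 20}, y = 152

11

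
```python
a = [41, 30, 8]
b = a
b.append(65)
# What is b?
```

After line 1: a = [41, 30, 8]
After line 2 (b = a is an alias, same object): a = [41, 30, 8], b = [41, 30, 8]
After line 3 (b.append mutates the shared list): a = [41, 30, 8, 65], b = [41, 30, 8, 65]

[41, 30, 8, 65]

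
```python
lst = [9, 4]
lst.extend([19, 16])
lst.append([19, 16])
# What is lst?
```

After line 1: lst = [9, 4]
After line 2 (extend unpacks [19, 16]): lst = [9, 4, 19, 16]
After line 3 (append adds [19, 16] as single element): lst = [9, 4, 19, 16, [19, 16]]

[9, 4, 19, 16, [19, 16]]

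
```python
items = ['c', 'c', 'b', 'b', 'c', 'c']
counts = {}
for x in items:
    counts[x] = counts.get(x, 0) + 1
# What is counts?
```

Initial: counts = {}, items = ['c', 'c', 'b', 'b', 'c', 'c']
See 'c': counts = {'c': 1}
See 'c': counts = {'c': 2}
See 'b': counts = {'c': 2, 'b': 1}
See 'b': counts = {'c': 2, 'b': 2}
See 'c': counts = {'c': 3, 'b': 2}
See 'c': counts = {'c': 4, 'b': 2}

{'c': 4, 'b': 2}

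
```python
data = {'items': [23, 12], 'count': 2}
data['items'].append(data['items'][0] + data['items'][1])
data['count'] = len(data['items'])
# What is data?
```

After line 1: data = {'items': [23, 12], 'count': 2}
After line 2 (append 23 + 12 = 35): data = {'items': [23, 12, 35], 'count': 2}
After line 3 (count = len(items) = 3): data = {'items': [23, 12, 35], 'count': 3}

{'items': [23, 12, 35], 'count': 3}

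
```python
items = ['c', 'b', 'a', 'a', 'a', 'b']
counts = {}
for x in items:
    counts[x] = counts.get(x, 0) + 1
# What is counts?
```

Initial: counts = {}, items = ['c', 'b', 'a', 'a', 'a', 'b']
See 'c': counts = {'c': 1}
See 'b': counts = {'c': 1, 'b': 1}
See 'a': counts = {'c': 1, 'b': 1, 'a': 1}
See 'a': counts = {'c': 1, 'b': 1, 'a': 2}
See 'a': counts = {'c': 1, 'b': 1, 'a': 3}
See 'b': counts = {'c': 1, 'b': 2, 'a': 3}

{'c': 1, 'b': 2, 'a': 3}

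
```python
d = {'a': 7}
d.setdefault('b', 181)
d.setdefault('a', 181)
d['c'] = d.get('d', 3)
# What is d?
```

After line 1: d = {'a': 7}
After line 2 (setdefault adds 'b'=181): d = {'a': 7, 'b': 181}
After line 3 (setdefault 'a' no-op, already exists): d = {'a': 7, 'b': 181}
After line 4 (get('d', 3) returns default since 'd' not in d): d = {'a': 7, 'b': 181, 'c': 3}

{'a': 7, 'b': 181, 'c': 3}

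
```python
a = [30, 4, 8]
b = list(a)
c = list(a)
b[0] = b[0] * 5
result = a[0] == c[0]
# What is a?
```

After line 1: a = [30, 4, 8]
After line 2 (b = list(a), copy): a = [30, 4, 8], b = [30, 4, 8]
After line 3 (c = list(a) is a copy, new object): c = [30, 4, 8]
After line 4 (b[0] = 30 * 5 = 150; only b mutates (copy)): a = [30, 4, 8], b = [150, 4, 8], c = [30, 4, 8]
After line 5 (a[0] = 30, c[0] = 30; result = True)

[30, 4, 8]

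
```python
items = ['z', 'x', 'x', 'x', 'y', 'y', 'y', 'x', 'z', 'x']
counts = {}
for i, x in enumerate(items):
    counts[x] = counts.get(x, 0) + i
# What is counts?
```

Initial: counts = {}, items = ['z', 'x', 'x', 'x', 'y', 'y', 'y', 'x', 'z', 'x']
i=0, x='z': counts = {'z': 0}
i=1, x='x': counts = {'z': 0, 'x': 1}
i=2, x='x': counts = {'z': 0, 'x': 3}
i=3, x='x': counts = {'z': 0, 'x': 6}
i=4, x='y': counts = {'z': 0, 'x': 6, 'y': 4}
i=5, x='y': counts = {'z': 0, 'x': 6, 'y': 9}
i=6, x='y': counts = {'z': 0, 'x': 6, 'y': 15}
i=7, x='x': counts = {'z': 0, 'x': 13, 'y': 15}
i=8, x='z': counts = {'z': 8, 'x': 13, 'y': 15}
i=9, x='x': counts = {'z': 8, 'x': 22, 'y': 15}

{'z': 8, 'x': 22, 'y': 15}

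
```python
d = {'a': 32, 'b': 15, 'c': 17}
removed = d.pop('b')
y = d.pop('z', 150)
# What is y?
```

After line 1: d = {'a': 32, 'b': 15, 'c': 17}
After line 2 (pop 'b' returns 15): d = {'a': 32, 'c': 17}, removed = 15
After line 3 (pop 'z' missing, returns default 150): d = {'a': 32, 'c': 17}, y = 150

150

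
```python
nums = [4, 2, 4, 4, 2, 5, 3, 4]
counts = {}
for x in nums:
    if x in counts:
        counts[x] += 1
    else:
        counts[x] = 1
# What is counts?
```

Initial: counts = {}, nums = [4, 2, 4, 4, 2, 5, 3, 4]
See 4: counts = {4: 1}
See 2: counts = {4: 1, 2: 1}
See 4: counts = {4: 2, 2: 1}
See 4: counts = {4: 3, 2: 1}
See 2: counts = {4: 3, 2: 2}
See 5: counts = {4: 3, 2: 2, 5: 1}
See 3: counts = {4: 3, 2: 2, 5: 1, 3: 1}
See 4: counts = {4: 4, 2: 2, 5: 1, 3: 1}

{4: 4, 2: 2, 5: 1, 3: 1}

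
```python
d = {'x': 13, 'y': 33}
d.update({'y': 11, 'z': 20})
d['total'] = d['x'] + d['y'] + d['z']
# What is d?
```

After line 1: d = {'x': 13, 'y': 33}
After line 2 (y overwritten, z added): d = {'x': 13, 'y': 11, 'z': 20}
After line 3 (total = 13 + 11 + 20 = 44): d = {'x': 13, 'y': 11, 'z': 20, 'total': 44}

{'x': 13, 'y': 11, 'z': 20, 'total': 44}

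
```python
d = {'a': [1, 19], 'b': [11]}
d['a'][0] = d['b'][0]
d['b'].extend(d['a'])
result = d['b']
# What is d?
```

After line 1: d = {'a': [1, 19], 'b': [11]}
After line 2 (a[0] = b[0] = 11): d = {'a': [11, 19], 'b': [11]}
After line 3 (b.extend(a) appends [11, 19]): d = {'a': [11, 19], 'b': [11, 11, 19]}
After line 4: result = d['b'] = [11, 11, 19]

{'a': [11, 19], 'b': [11, 11, 19]}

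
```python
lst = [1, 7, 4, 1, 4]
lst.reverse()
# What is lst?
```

[4, 1, 4, 7, 1]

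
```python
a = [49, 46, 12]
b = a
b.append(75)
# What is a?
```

After line 1: a = [49, 46, 12]
After line 2 (b = a is an alias, same object): a = [49, 46, 12], b = [49, 46, 12]
After line 3 (b.append mutates the shared list): a = [49, 46, 12, 75], b = [49, 46, 12, 75]

[49, 46, 12, 75]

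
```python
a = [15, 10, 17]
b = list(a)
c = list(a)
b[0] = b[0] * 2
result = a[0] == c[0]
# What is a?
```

After line 1: a = [15, 10, 17]
After line 2 (b = list(a), copy): a = [15, 10, 17], b = [15, 10, 17]
After line 3 (c = list(a) is a copy, new object): c = [15, 10, 17]
After line 4 (b[0] = 15 * 2 = 30; only b mutates (copy)): a = [15, 10, 17], b = [30, 10, 17], c = [15, 10, 17]
After line 5 (a[0] = 15, c[0] = 15; result = True)

[15, 10, 17]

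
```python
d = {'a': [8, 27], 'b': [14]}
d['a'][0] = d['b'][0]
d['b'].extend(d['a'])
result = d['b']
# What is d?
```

After line 1: d = {'a': [8, 27], 'b': [14]}
After line 2 (a[0] = b[0] = 14): d = {'a': [14, 27], 'b': [14]}
After line 3 (b.extend(a) appends [14, 27]): d = {'a': [14, 27], 'b': [14, 14, 27]}
After line 4: result = d['b'] = [14, 14, 27]

{'a': [14, 27], 'b': [14, 14, 27]}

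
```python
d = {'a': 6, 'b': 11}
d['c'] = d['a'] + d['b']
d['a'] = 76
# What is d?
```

After line 1: d = {'a': 6, 'b': 11}
After line 2 (d['c'] = 6 + 11): d = {'a': 6, 'b': 11, 'c': 17}
After line 3: d = {'a': 76, 'b': 11, 'c': 17}

{'a': 76, 'b': 11, 'c': 17}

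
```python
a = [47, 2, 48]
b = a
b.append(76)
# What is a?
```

After line 1: a = [47, 2, 48]
After line 2 (b = a is an alias, same object): a = [47, 2, 48], b = [47, 2, 48]
After line 3 (b.append mutates the shared list): a = [47, 2, 48, 76], b = [47, 2, 48, 76]

[47, 2, 48, 76]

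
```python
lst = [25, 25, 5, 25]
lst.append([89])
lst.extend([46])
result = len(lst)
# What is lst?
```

After line 1: lst = [25, 25, 5, 25]
After line 2 (append adds [89] as single element): lst = [25, 25, 5, 25, [89]]
After line 3 (extend unpacks [46], adds 46): lst = [25, 25, 5, 25, [89], 46]
After line 4: result = len(lst) = 6

[25, 25, 5, 25, [89], 46]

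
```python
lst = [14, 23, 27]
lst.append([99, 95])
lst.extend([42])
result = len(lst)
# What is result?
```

After line 1: lst = [14, 23, 27]
After line 2 (append adds [99, 95] as single element): lst = [14, 23, 27, [99, 95]]
After line 3 (extend unpacks [42], adds 42): lst = [14, 23, 27, [99, 95], 42]
After line 4: result = len(lst) = 5

5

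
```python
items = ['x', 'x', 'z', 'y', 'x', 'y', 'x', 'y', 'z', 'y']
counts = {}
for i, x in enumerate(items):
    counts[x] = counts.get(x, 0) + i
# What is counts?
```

Initial: counts = {}, items = ['x', 'x', 'z', 'y', 'x', 'y', 'x', 'y', 'z', 'y']
i=0, x='x': counts = {'x': 0}
i=1, x='x': counts = {'x': 1}
i=2, x='z': counts = {'x': 1, 'z': 2}
i=3, x='y': counts = {'x': 1, 'z': 2, 'y': 3}
i=4, x='x': counts = {'x': 5, 'z': 2, 'y': 3}
i=5, x='y': counts = {'x': 5, 'z': 2, 'y': 8}
i=6, x='x': counts = {'x': 11, 'z': 2, 'y': 8}
i=7, x='y': counts = {'x': 11, 'z': 2, 'y': 15}
i=8, x='z': counts = {'x': 11, 'z': 10, 'y': 15}
i=9, x='y': counts = {'x': 11, 'z': 10, 'y': 24}

{'x': 11, 'z': 10, 'y': 24}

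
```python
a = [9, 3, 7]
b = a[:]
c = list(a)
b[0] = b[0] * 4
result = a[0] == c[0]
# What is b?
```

After line 1: a = [9, 3, 7]
After line 2 (b = a[:], copy): a = [9, 3, 7], b = [9, 3, 7]
After line 3 (c = list(a) is a copy, new object): c = [9, 3, 7]
After line 4 (b[0] = 9 * 4 = 36; only b mutates (copy)): a = [9, 3, 7], b = [36, 3, 7], c = [9, 3, 7]
After line 5 (a[0] = 9, c[0] = 9; result = True)

[36, 3, 7]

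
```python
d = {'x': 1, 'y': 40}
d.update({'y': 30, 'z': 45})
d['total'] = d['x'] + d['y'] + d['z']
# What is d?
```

After line 1: d = {'x': 1, 'y': 40}
After line 2 (y overwritten, z added): d = {'x': 1, 'y': 30, 'z': 45}
After line 3 (total = 1 + 30 + 45 = 76): d = {'x': 1, 'y': 30, 'z': 45, 'total': 76}

{'x': 1, 'y': 30, 'z': 45, 'total': 76}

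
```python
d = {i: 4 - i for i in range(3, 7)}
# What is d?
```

{3: 1, 4: 0, 5: -1, 6: -2}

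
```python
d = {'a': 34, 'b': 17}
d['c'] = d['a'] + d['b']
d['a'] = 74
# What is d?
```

After line 1: d = {'a': 34, 'b': 17}
After line 2 (d['c'] = 34 + 17): d = {'a': 34, 'b': 17, 'c': 51}
After line 3: d = {'a': 74, 'b': 17, 'c': 51}

{'a': 74, 'b': 17, 'c': 51}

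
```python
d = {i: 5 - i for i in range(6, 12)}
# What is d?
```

{6: -1, 7: -2, 8: -3, 9: -4, 10: -5, 11: -6}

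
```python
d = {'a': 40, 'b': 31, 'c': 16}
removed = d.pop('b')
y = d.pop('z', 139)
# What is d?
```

After line 1: d = {'a': 40, 'b': 31, 'c': 16}
After line 2 (pop 'b' returns 31): d = {'a': 40, 'c': 16}, removed = 31
After line 3 (pop 'z' missing, returns default 139): d = {'a': 40, 'c': 16}, y = 139

{'a': 40, 'c': 16}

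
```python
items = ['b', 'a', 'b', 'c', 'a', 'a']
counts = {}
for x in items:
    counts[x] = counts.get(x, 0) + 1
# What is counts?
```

Initial: counts = {}, items = ['b', 'a', 'b', 'c', 'a', 'a']
See 'b': counts = {'b': 1}
See 'a': counts = {'b': 1, 'a': 1}
See 'b': counts = {'b': 2, 'a': 1}
See 'c': counts = {'b': 2, 'a': 1, 'c': 1}
See 'a': counts = {'b': 2, 'a': 2, 'c': 1}
See 'a': counts = {'b': 2, 'a': 3, 'c': 1}

{'b': 2, 'a': 3, 'c': 1}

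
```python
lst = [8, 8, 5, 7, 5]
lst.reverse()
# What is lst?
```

[5, 7, 5, 8, 8]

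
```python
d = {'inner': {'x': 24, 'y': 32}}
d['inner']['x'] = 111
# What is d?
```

After line 1: d = {'inner': {'x': 24, 'y': 32}}
After line 2 (inner x overwritten): d = {'inner': {'x': 111, 'y': 32}}

{'inner': {'x': 111, 'y': 32}}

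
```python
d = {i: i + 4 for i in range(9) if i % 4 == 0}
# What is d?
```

{0: 4, 4: 8, 8: 12}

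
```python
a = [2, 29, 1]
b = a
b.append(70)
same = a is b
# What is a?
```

After line 1: a = [2, 29, 1]
After line 2 (b = a is an alias, same object): a = [2, 29, 1], b = [2, 29, 1]
After line 3 (b.append mutates the shared list): a = [2, 29, 1, 70], b = [2, 29, 1, 70]
After line 4 (same = a is b; same object -> True): same = True

[2, 29, 1, 70]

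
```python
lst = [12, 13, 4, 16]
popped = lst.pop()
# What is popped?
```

16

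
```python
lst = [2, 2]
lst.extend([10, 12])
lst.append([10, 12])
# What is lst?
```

After line 1: lst = [2, 2]
After line 2 (extend unpacks [10, 12]): lst = [2, 2, 10, 12]
After line 3 (append adds [10, 12] as single element): lst = [2, 2, 10, 12, [10, 12]]

[2, 2, 10, 12, [10, 12]]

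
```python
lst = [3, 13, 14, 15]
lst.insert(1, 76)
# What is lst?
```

[3, 76, 13, 14, 15]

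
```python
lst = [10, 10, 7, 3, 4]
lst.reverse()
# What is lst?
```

[4, 3, 7, 10, 10]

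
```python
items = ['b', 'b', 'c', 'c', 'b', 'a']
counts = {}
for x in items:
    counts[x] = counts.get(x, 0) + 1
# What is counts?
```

Initial: counts = {}, items = ['b', 'b', 'c', 'c', 'b', 'a']
See 'b': counts = {'b': 1}
See 'b': counts = {'b': 2}
See 'c': counts = {'b': 2, 'c': 1}
See 'c': counts = {'b': 2, 'c': 2}
See 'b': counts = {'b': 3, 'c': 2}
See 'a': counts = {'b': 3, 'c': 2, 'a': 1}

{'b': 3, 'c': 2, 'a': 1}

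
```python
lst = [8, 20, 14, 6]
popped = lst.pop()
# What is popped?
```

6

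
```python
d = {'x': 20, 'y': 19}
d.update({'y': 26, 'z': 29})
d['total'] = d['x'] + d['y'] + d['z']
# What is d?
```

After line 1: d = {'x': 20, 'y': 19}
After line 2 (y overwritten, z added): d = {'x': 20, 'y': 26, 'z': 29}
After line 3 (total = 20 + 26 + 29 = 75): d = {'x': 20, 'y': 26, 'z': 29, 'total': 75}

{'x': 20, 'y': 26, 'z': 29, 'total': 75}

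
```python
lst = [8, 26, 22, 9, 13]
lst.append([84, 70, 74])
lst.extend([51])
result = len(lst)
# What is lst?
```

After line 1: lst = [8, 26, 22, 9, 13]
After line 2 (append adds [84, 70, 74] as single element): lst = [8, 26, 22, 9, 13, [84, 70, 74]]
After line 3 (extend unpacks [51], adds 51): lst = [8, 26, 22, 9, 13, [84, 70, 74], 51]
After line 4: result = len(lst) = 7

[8, 26, 22, 9, 13, [84, 70, 74], 51]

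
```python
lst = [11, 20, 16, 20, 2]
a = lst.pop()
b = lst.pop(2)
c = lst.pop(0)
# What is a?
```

After line 1: lst = [11, 20, 16, 20, 2]
After line 2 (pop() -> a = 2): lst = [11, 20, 16, 20]
After line 3 (pop(2) -> b = 16): lst = [11, 20, 20]
After line 4 (pop(0) -> c = 11): lst = [20, 20]

2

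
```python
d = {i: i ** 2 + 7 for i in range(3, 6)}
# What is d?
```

{3: 16, 4: 23, 5: 32}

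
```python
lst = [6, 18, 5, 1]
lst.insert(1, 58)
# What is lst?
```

[6, 58, 18, 5, 1]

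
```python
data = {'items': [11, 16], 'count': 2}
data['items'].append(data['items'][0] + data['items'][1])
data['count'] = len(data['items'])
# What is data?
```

After line 1: data = {'items': [11, 16], 'count': 2}
After line 2 (append 11 + 16 = 27): data = {'items': [11, 16, 27], 'count': 2}
After line 3 (count = len(items) = 3): data = {'items': [11, 16, 27], 'count': 3}

{'items': [11, 16, 27], 'count': 3}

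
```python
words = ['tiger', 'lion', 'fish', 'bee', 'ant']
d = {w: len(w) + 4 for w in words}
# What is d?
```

{'tiger': 9, 'lion': 8, 'fish': 8, 'bee': 7, 'ant': 7}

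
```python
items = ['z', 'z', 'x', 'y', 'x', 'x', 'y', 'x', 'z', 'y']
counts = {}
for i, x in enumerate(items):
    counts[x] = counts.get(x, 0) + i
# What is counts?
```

Initial: counts = {}, items = ['z', 'z', 'x', 'y', 'x', 'x', 'y', 'x', 'z', 'y']
i=0, x='z': counts = {'z': 0}
i=1, x='z': counts = {'z': 1}
i=2, x='x': counts = {'z': 1, 'x': 2}
i=3, x='y': counts = {'z': 1, 'x': 2, 'y': 3}
i=4, x='x': counts = {'z': 1, 'x': 6, 'y': 3}
i=5, x='x': counts = {'z': 1, 'x': 11, 'y': 3}
i=6, x='y': counts = {'z': 1, 'x': 11, 'y': 9}
i=7, x='x': counts = {'z': 1, 'x': 18, 'y': 9}
i=8, x='z': counts = {'z': 9, 'x': 18, 'y': 9}
i=9, x='y': counts = {'z': 9, 'x': 18, 'y': 18}

{'z': 9, 'x': 18, 'y': 18}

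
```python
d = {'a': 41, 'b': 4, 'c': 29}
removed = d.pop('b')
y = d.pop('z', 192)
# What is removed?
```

After line 1: d = {'a': 41, 'b': 4, 'c': 29}
After line 2 (pop 'b' returns 4): d = {'a': 41, 'c': 29}, removed = 4
After line 3 (pop 'z' missing, returns default 192): d = {'a': 41, 'c': 29}, y = 192

4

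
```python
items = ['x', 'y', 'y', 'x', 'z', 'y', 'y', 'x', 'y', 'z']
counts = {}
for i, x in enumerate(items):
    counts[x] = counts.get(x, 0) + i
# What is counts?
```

Initial: counts = {}, items = ['x', 'y', 'y', 'x', 'z', 'y', 'y', 'x', 'y', 'z']
i=0, x='x': counts = {'x': 0}
i=1, x='y': counts = {'x': 0, 'y': 1}
i=2, x='y': counts = {'x': 0, 'y': 3}
i=3, x='x': counts = {'x': 3, 'y': 3}
i=4, x='z': counts = {'x': 3, 'y': 3, 'z': 4}
i=5, x='y': counts = {'x': 3, 'y': 8, 'z': 4}
i=6, x='y': counts = {'x': 3, 'y': 14, 'z': 4}
i=7, x='x': counts = {'x': 10, 'y': 14, 'z': 4}
i=8, x='y': counts = {'x': 10, 'y': 22, 'z': 4}
i=9, x='z': counts = {'x': 10, 'y': 22, 'z': 13}

{'x': 10, 'y': 22, 'z': 13}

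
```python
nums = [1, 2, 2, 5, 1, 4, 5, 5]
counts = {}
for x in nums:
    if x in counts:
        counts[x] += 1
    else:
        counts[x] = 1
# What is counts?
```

Initial: counts = {}, nums = [1, 2, 2, 5, 1, 4, 5, 5]
See 1: counts = {1: 1}
See 2: counts = {1: 1, 2: 1}
See 2: counts = {1: 1, 2: 2}
See 5: counts = {1: 1, 2: 2, 5: 1}
See 1: counts = {1: 2, 2: 2, 5: 1}
See 4: counts = {1: 2, 2: 2, 5: 1, 4: 1}
See 5: counts = {1: 2, 2: 2, 5: 2, 4: 1}
See 5: counts = {1: 2, 2: 2, 5: 3, 4: 1}

{1: 2, 2: 2, 5: 3, 4: 1}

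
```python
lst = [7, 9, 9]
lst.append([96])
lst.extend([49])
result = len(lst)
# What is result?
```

After line 1: lst = [7, 9, 9]
After line 2 (append adds [96] as single element): lst = [7, 9, 9, [96]]
After line 3 (extend unpacks [49], adds 49): lst = [7, 9, 9, [96], 49]
After line 4: result = len(lst) = 5

5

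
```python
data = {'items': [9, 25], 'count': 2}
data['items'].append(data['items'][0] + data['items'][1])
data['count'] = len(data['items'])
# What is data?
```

After line 1: data = {'items': [9, 25], 'count': 2}
After line 2 (append 9 + 25 = 34): data = {'items': [9, 25, 34], 'count': 2}
After line 3 (count = len(items) = 3): data = {'items': [9, 25, 34], 'count': 3}

{'items': [9, 25, 34], 'count': 3}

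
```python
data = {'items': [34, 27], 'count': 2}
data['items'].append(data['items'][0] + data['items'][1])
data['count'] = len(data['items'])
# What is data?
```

After line 1: data = {'items': [34, 27], 'count': 2}
After line 2 (append 34 + 27 = 61): data = {'items': [34, 27, 61], 'count': 2}
After line 3 (count = len(items) = 3): data = {'items': [34, 27, 61], 'count': 3}

{'items': [34, 27, 61], 'count': 3}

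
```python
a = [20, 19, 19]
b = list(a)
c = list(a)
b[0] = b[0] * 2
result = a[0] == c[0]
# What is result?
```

After line 1: a = [20, 19, 19]
After line 2 (b = list(a), copy): a = [20, 19, 19], b = [20, 19, 19]
After line 3 (c = list(a) is a copy, new object): c = [20, 19, 19]
After line 4 (b[0] = 20 * 2 = 40; only b mutates (copy)): a = [20, 19, 19], b = [40, 19, 19], c = [20, 19, 19]
After line 5 (a[0] = 20, c[0] = 20; result = True)

True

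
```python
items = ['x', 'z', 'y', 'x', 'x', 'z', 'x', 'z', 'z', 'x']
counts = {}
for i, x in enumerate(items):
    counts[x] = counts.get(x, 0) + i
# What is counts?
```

Initial: counts = {}, items = ['x', 'z', 'y', 'x', 'x', 'z', 'x', 'z', 'z', 'x']
i=0, x='x': counts = {'x': 0}
i=1, x='z': counts = {'x': 0, 'z': 1}
i=2, x='y': counts = {'x': 0, 'z': 1, 'y': 2}
i=3, x='x': counts = {'x': 3, 'z': 1, 'y': 2}
i=4, x='x': counts = {'x': 7, 'z': 1, 'y': 2}
i=5, x='z': counts = {'x': 7, 'z': 6, 'y': 2}
i=6, x='x': counts = {'x': 13, 'z': 6, 'y': 2}
i=7, x='z': counts = {'x': 13, 'z': 13, 'y': 2}
i=8, x='z': counts = {'x': 13, 'z': 21, 'y': 2}
i=9, x='x': counts = {'x': 22, 'z': 21, 'y': 2}

{'x': 22, 'z': 21, 'y': 2}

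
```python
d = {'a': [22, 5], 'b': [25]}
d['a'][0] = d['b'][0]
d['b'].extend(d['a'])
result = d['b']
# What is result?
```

After line 1: d = {'a': [22, 5], 'b': [25]}
After line 2 (a[0] = b[0] = 25): d = {'a': [25, 5], 'b': [25]}
After line 3 (b.extend(a) appends [25, 5]): d = {'a': [25, 5], 'b': [25, 25, 5]}
After line 4: result = d['b'] = [25, 25, 5]

[25, 25, 5]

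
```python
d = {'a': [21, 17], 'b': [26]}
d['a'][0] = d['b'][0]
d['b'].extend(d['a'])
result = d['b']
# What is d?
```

After line 1: d = {'a': [21, 17], 'b': [26]}
After line 2 (a[0] = b[0] = 26): d = {'a': [26, 17], 'b': [26]}
After line 3 (b.extend(a) appends [26, 17]): d = {'a': [26, 17], 'b': [26, 26, 17]}
After line 4: result = d['b'] = [26, 26, 17]

{'a': [26, 17], 'b': [26, 26, 17]}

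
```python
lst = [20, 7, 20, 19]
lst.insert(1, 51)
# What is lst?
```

[20, 51, 7, 20, 19]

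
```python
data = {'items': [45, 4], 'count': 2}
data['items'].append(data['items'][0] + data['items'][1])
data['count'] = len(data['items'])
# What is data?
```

After line 1: data = {'items': [45, 4], 'count': 2}
After line 2 (append 45 + 4 = 49): data = {'items': [45, 4, 49], 'count': 2}
After line 3 (count = len(items) = 3): data = {'items': [45, 4, 49], 'count': 3}

{'items': [45, 4, 49], 'count': 3}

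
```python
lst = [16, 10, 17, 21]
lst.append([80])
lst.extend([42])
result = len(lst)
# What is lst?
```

After line 1: lst = [16, 10, 17, 21]
After line 2 (append adds [80] as single element): lst = [16, 10, 17, 21, [80]]
After line 3 (extend unpacks [42], adds 42): lst = [16, 10, 17, 21, [80], 42]
After line 4: result = len(lst) = 6

[16, 10, 17, 21, [80], 42]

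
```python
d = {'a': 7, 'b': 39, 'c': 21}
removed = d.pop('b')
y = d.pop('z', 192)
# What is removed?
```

After line 1: d = {'a': 7, 'b': 39, 'c': 21}
After line 2 (pop 'b' returns 39): d = {'a': 7, 'c': 21}, removed = 39
After line 3 (pop 'z' missing, returns default 192): d = {'a': 7, 'c': 21}, y = 192

39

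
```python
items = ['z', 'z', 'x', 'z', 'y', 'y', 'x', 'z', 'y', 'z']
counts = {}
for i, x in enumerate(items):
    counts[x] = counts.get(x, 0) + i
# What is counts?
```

Initial: counts = {}, items = ['z', 'z', 'x', 'z', 'y', 'y', 'x', 'z', 'y', 'z']
i=0, x='z': counts = {'z': 0}
i=1, x='z': counts = {'z': 1}
i=2, x='x': counts = {'z': 1, 'x': 2}
i=3, x='z': counts = {'z': 4, 'x': 2}
i=4, x='y': counts = {'z': 4, 'x': 2, 'y': 4}
i=5, x='y': counts = {'z': 4, 'x': 2, 'y': 9}
i=6, x='x': counts = {'z': 4, 'x': 8, 'y': 9}
i=7, x='z': counts = {'z': 11, 'x': 8, 'y': 9}
i=8, x='y': counts = {'z': 11, 'x': 8, 'y': 17}
i=9, x='z': counts = {'z': 20, 'x': 8, 'y': 17}

{'z': 20, 'x': 8, 'y': 17}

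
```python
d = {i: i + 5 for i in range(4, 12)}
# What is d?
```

{4: 9, 5: 10, 6: 11, 7: 12, 8: 13, 9: 14, 10: 15, 11: 16}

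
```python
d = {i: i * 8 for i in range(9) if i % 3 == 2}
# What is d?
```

{2: 16, 5: 40, 8: 64}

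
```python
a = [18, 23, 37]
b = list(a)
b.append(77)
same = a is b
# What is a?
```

After line 1: a = [18, 23, 37]
After line 2 (b = list(a) is a shallow copy, new object): a = [18, 23, 37], b = [18, 23, 37]
After line 3 (append only mutates b): a = [18, 23, 37], b = [18, 23, 37, 77]
After line 4 (same = a is b; different objects -> False): same = False

[18, 23, 37]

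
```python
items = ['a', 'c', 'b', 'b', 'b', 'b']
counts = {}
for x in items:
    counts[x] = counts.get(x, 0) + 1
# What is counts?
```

Initial: counts = {}, items = ['a', 'c', 'b', 'b', 'b', 'b']
See 'a': counts = {'a': 1}
See 'c': counts = {'a': 1, 'c': 1}
See 'b': counts = {'a': 1, 'c': 1, 'b': 1}
See 'b': counts = {'a': 1, 'c': 1, 'b': 2}
See 'b': counts = {'a': 1, 'c': 1, 'b': 3}
See 'b': counts = {'a': 1, 'c': 1, 'b': 4}

{'a': 1, 'c': 1, 'b': 4}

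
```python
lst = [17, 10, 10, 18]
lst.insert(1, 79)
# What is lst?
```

[17, 79, 10, 10, 18]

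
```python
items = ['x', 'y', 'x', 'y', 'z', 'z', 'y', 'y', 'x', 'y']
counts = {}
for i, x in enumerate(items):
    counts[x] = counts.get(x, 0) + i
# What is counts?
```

Initial: counts = {}, items = ['x', 'y', 'x', 'y', 'z', 'z', 'y', 'y', 'x', 'y']
i=0, x='x': counts = {'x': 0}
i=1, x='y': counts = {'x': 0, 'y': 1}
i=2, x='x': counts = {'x': 2, 'y': 1}
i=3, x='y': counts = {'x': 2, 'y': 4}
i=4, x='z': counts = {'x': 2, 'y': 4, 'z': 4}
i=5, x='z': counts = {'x': 2, 'y': 4, 'z': 9}
i=6, x='y': counts = {'x': 2, 'y': 10, 'z': 9}
i=7, x='y': counts = {'x': 2, 'y': 17, 'z': 9}
i=8, x='x': counts = {'x': 10, 'y': 17, 'z': 9}
i=9, x='y': counts = {'x': 10, 'y': 26, 'z': 9}

{'x': 10, 'y': 26, 'z': 9}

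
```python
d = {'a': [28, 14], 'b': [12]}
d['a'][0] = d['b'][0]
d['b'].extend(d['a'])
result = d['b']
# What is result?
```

After line 1: d = {'a': [28, 14], 'b': [12]}
After line 2 (a[0] = b[0] = 12): d = {'a': [12, 14], 'b': [12]}
After line 3 (b.extend(a) appends [12, 14]): d = {'a': [12, 14], 'b': [12, 12, 14]}
After line 4: result = d['b'] = [12, 12, 14]

[12, 12, 14]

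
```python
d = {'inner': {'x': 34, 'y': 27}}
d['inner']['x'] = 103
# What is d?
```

After line 1: d = {'inner': {'x': 34, 'y': 27}}
After line 2 (inner x overwritten): d = {'inner': {'x': 103, 'y': 27}}

{'inner': {'x': 103, 'y': 27}}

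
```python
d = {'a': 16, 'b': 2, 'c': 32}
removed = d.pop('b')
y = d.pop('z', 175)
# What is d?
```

After line 1: d = {'a': 16, 'b': 2, 'c': 32}
After line 2 (pop 'b' returns 2): d = {'a': 16, 'c': 32}, removed = 2
After line 3 (pop 'z' missing, returns default 175): d = {'a': 16, 'c': 32}, y = 175

{'a': 16, 'c': 32}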